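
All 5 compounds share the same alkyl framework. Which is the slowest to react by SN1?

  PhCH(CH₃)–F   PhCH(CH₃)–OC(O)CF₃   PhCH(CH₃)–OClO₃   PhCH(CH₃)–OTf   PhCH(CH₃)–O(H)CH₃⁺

With the same alkyl group throughout, only the leaving group differentiates the rates.
Rank by basicity of the departing species: weakest base leaves most easily.
PhCH(CH₃)–OTf loses OTf⁻: pKₐ(CF₃SO₃H (triflic acid)) ≈ -14
PhCH(CH₃)–OClO₃ loses ClO₄⁻: pKₐ(HClO₄) ≈ -10
PhCH(CH₃)–O(H)CH₃⁺ loses R'OH: pKₐ(R'OH₂⁺) ≈ -2.4
PhCH(CH₃)–OC(O)CF₃ loses CF₃COO⁻: pKₐ(CF₃COOH) ≈ 0.2
PhCH(CH₃)–F loses F⁻: pKₐ(HF) ≈ 3.2

PhCH(CH₃)–F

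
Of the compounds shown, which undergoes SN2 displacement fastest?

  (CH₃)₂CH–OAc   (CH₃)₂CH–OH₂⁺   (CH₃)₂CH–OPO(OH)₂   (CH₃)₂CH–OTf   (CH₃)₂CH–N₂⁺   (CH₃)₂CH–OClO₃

With the same alkyl group throughout, only the leaving group differentiates the rates.
Rank by basicity of the departing species: weakest base leaves most easily.
(CH₃)₂CH–N₂⁺ loses N₂: no meaningful conjugate acid; N₂ departs as an exceptionally stable neutral molecule
(CH₃)₂CH–OTf loses OTf⁻: pKₐ(CF₃SO₃H (triflic acid)) ≈ -14
(CH₃)₂CH–OClO₃ loses ClO₄⁻: pKₐ(HClO₄) ≈ -10
(CH₃)₂CH–OH₂⁺ loses H₂O: pKₐ(H₃O⁺) ≈ -1.7
(CH₃)₂CH–OPO(OH)₂ loses H₂PO₄⁻: pKₐ(H₃PO₄) ≈ 2.1
(CH₃)₂CH–OAc loses AcO⁻: pKₐ(CH₃COOH) ≈ 4.8

(CH₃)₂CH–N₂⁺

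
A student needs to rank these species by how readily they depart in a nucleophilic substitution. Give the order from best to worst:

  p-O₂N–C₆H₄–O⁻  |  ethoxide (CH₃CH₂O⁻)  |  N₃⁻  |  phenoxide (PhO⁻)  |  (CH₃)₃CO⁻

N₃⁻ > p-O₂N–C₆H₄–O⁻ > phenoxide (PhO⁻) > ethoxide (CH₃CH₂O⁻) > (CH₃)₃CO⁻

Rank by basicity of the departing species: weakest base leaves most easily.
N₃⁻: pKₐ(HN₃) ≈ 4.7
p-O₂N–C₆H₄–O⁻: pKₐ(p-nitrophenol) ≈ 7.2
phenoxide (PhO⁻): pKₐ(C₆H₅OH (phenol)) ≈ 10
ethoxide (CH₃CH₂O⁻): pKₐ(CH₃CH₂OH) ≈ 16
(CH₃)₃CO⁻: pKₐ(t-BuOH) ≈ 18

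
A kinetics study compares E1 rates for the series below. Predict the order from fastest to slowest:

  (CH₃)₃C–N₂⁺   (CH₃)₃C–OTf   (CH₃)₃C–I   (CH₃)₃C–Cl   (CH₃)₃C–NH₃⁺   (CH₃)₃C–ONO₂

(CH₃)₃C–N₂⁺ > (CH₃)₃C–OTf > (CH₃)₃C–I > (CH₃)₃C–Cl > (CH₃)₃C–ONO₂ > (CH₃)₃C–NH₃⁺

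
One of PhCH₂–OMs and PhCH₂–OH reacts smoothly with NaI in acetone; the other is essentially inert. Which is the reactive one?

PhCH₂–OMs

From PhCH₂–OH the departing group would be OH⁻ (pKₐ(H₂O) ≈ 15.7). Strong base; essentially never leaves without prior activation.
From PhCH₂–OMs the leaving group is OMs⁻ (pKₐ(CH₃SO₃H (MsOH)) ≈ -1.9). Resonance-delocalised alkanesulfonate.
(In practice PhCH₂–OMs is made from PhCH₂–OH by treatment with MsCl / Et₃N, converting the hydroxyl into a mesylate.)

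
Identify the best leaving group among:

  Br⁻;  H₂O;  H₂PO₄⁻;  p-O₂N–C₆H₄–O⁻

Br⁻

Rank by basicity of the departing species: weakest base leaves most easily.
Br⁻: pKₐ(HBr) ≈ -9
H₂O: pKₐ(H₃O⁺) ≈ -1.7
H₂PO₄⁻: pKₐ(H₃PO₄) ≈ 2.1
p-O₂N–C₆H₄–O⁻: pKₐ(p-nitrophenol) ≈ 7.2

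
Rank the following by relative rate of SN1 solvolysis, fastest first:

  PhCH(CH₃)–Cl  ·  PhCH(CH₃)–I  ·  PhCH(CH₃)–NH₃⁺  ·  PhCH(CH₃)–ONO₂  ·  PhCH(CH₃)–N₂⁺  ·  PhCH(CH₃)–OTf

PhCH(CH₃)–N₂⁺ > PhCH(CH₃)–OTf > PhCH(CH₃)–I > PhCH(CH₃)–Cl > PhCH(CH₃)–ONO₂ > PhCH(CH₃)–NH₃⁺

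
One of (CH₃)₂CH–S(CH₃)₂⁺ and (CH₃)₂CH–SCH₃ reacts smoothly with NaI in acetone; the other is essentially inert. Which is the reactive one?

(CH₃)₂CH–S(CH₃)₂⁺

From (CH₃)₂CH–SCH₃ the departing group would be RS⁻ (pKₐ(RSH (a thiol)) ≈ 10.5). Moderately basic; rarely leaves without activation.
From (CH₃)₂CH–S(CH₃)₂⁺ the leaving group is SR'₂ (pKₐ(R'₂SH⁺) ≈ -7). Neutral; leaves from a sulfonium salt (R–SR'₂⁺).
(In practice (CH₃)₂CH–S(CH₃)₂⁺ is made from (CH₃)₂CH–SCH₃ by S-methylation with CH₃I, allowing neutral dimethyl sulfide, rather than methanethiolate, to depart.)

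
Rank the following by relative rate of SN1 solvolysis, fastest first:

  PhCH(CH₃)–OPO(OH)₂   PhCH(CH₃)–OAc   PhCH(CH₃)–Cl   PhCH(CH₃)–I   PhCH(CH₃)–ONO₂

PhCH(CH₃)–I > PhCH(CH₃)–Cl > PhCH(CH₃)–ONO₂ > PhCH(CH₃)–OPO(OH)₂ > PhCH(CH₃)–OAc

Same R in every case — rank the leaving groups.
A good leaving group is a weak base: the lower the pKₐ of its conjugate acid, the more readily it departs.
PhCH(CH₃)–I loses I⁻: pKₐ(HI) ≈ -10
PhCH(CH₃)–Cl loses Cl⁻: pKₐ(HCl) ≈ -7
PhCH(CH₃)–ONO₂ loses NO₃⁻: pKₐ(HNO₃) ≈ -1.3
PhCH(CH₃)–OPO(OH)₂ loses H₂PO₄⁻: pKₐ(H₃PO₄) ≈ 2.1
PhCH(CH₃)–OAc loses AcO⁻: pKₐ(CH₃COOH) ≈ 4.8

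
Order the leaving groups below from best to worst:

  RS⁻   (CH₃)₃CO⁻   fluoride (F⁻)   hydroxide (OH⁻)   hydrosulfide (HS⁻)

Leaving-group ability tracks the stability of the departed species; conjugate-acid pKₐ is the usual yardstick (lower pKₐ → better LG).
fluoride (F⁻): pKₐ(HF) ≈ 3.2 — small and strongly basic; the poor halide leaving group
hydrosulfide (HS⁻): pKₐ(H₂S) ≈ 7 — larger and more polarisable than the oxygen analogue
RS⁻: pKₐ(RSH (a thiol)) ≈ 10.5 — moderately basic; rarely leaves without activation
hydroxide (OH⁻): pKₐ(H₂O) ≈ 15.7
(CH₃)₃CO⁻: pKₐ(t-BuOH) ≈ 18

fluoride (F⁻) > hydrosulfide (HS⁻) > RS⁻ > hydroxide (OH⁻) > (CH₃)₃CO⁻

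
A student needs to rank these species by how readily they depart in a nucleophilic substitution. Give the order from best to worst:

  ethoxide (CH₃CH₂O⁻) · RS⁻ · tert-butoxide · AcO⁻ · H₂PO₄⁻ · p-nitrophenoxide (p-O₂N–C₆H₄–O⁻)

Leaving-group ability tracks the stability of the departed species; conjugate-acid pKₐ is the usual yardstick (lower pKₐ → better LG).
H₂PO₄⁻: pKₐ(H₃PO₄) ≈ 2.1
AcO⁻: pKₐ(CH₃COOH) ≈ 4.8 — resonance-stabilised but still a weak base
p-nitrophenoxide (p-O₂N–C₆H₄–O⁻): pKₐ(p-nitrophenol) ≈ 7.2 — nitro group delocalises the charge; the classic chromogenic LG
RS⁻: pKₐ(RSH (a thiol)) ≈ 10.5
ethoxide (CH₃CH₂O⁻): pKₐ(CH₃CH₂OH) ≈ 16 — strong base; alkoxides do not leave unassisted
tert-butoxide: pKₐ(t-BuOH) ≈ 18

H₂PO₄⁻ > AcO⁻ > p-nitrophenoxide (p-O₂N–C₆H₄–O⁻) > RS⁻ > ethoxide (CH₃CH₂O⁻) > tert-butoxide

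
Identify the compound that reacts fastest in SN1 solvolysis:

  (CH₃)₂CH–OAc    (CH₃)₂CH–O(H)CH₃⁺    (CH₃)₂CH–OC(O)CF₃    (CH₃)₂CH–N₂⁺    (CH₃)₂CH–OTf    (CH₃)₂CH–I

(CH₃)₂CH–N₂⁺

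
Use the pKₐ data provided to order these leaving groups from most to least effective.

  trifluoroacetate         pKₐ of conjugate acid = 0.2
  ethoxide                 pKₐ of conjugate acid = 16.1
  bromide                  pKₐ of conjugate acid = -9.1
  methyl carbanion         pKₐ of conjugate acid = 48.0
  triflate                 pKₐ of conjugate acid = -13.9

Lower conjugate-acid pKₐ ⇒ weaker base ⇒ better leaving group.
Sorting by the given values: triflate (-13.9), bromide (-9.1), trifluoroacetate (0.2), ethoxide (16.1), methyl carbanion (48.0).

triflate > bromide > trifluoroacetate > ethoxide > methyl carbanion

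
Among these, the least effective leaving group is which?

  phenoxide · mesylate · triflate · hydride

hydride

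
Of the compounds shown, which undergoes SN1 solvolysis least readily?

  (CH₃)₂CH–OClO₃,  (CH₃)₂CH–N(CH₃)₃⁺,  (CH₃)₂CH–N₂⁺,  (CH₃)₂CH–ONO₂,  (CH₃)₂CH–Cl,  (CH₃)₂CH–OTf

(CH₃)₂CH–N(CH₃)₃⁺

The skeletons are identical, so relative rate is governed entirely by leaving-group ability.
Rank by basicity of the departing species: weakest base leaves most easily.
(CH₃)₂CH–N₂⁺ loses N₂: no meaningful conjugate acid; N₂ departs as an exceptionally stable neutral molecule
(CH₃)₂CH–OTf loses OTf⁻: pKₐ(CF₃SO₃H (triflic acid)) ≈ -14
(CH₃)₂CH–OClO₃ loses ClO₄⁻: pKₐ(HClO₄) ≈ -10
(CH₃)₂CH–Cl loses Cl⁻: pKₐ(HCl) ≈ -7
(CH₃)₂CH–ONO₂ loses NO₃⁻: pKₐ(HNO₃) ≈ -1.3
(CH₃)₂CH–N(CH₃)₃⁺ loses NR'₃: pKₐ(R'₃NH⁺) ≈ 10.7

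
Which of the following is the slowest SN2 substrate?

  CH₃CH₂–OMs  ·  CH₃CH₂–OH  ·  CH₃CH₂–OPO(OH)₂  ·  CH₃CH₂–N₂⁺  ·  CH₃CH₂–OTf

CH₃CH₂–OH

The skeletons are identical, so relative rate is governed entirely by leaving-group ability.
Rank by basicity of the departing species: weakest base leaves most easily.
CH₃CH₂–N₂⁺ loses N₂: no meaningful conjugate acid; N₂ departs as an exceptionally stable neutral molecule
CH₃CH₂–OTf loses OTf⁻: pKₐ(CF₃SO₃H (triflic acid)) ≈ -14
CH₃CH₂–OMs loses OMs⁻: pKₐ(CH₃SO₃H (MsOH)) ≈ -1.9
CH₃CH₂–OPO(OH)₂ loses H₂PO₄⁻: pKₐ(H₃PO₄) ≈ 2.1
CH₃CH₂–OH loses OH⁻: pKₐ(H₂O) ≈ 15.7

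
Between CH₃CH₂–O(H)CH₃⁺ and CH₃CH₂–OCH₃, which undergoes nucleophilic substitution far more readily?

CH₃CH₂–O(H)CH₃⁺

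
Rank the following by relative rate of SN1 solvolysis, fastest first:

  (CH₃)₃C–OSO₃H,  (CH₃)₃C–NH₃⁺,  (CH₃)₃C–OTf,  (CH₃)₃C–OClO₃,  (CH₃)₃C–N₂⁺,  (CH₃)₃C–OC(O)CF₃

(CH₃)₃C–N₂⁺ > (CH₃)₃C–OTf > (CH₃)₃C–OClO₃ > (CH₃)₃C–OSO₃H > (CH₃)₃C–OC(O)CF₃ > (CH₃)₃C–NH₃⁺

Same R in every case — rank the leaving groups.
Leaving-group ability tracks the stability of the departed species; conjugate-acid pKₐ is the usual yardstick (lower pKₐ → better LG).
(CH₃)₃C–N₂⁺ loses N₂: no meaningful conjugate acid; N₂ departs as an exceptionally stable neutral molecule
(CH₃)₃C–OTf loses OTf⁻: pKₐ(CF₃SO₃H (triflic acid)) ≈ -14
(CH₃)₃C–OClO₃ loses ClO₄⁻: pKₐ(HClO₄) ≈ -10
(CH₃)₃C–OSO₃H loses HSO₄⁻: pKₐ(H₂SO₄) ≈ -3
(CH₃)₃C–OC(O)CF₃ loses CF₃COO⁻: pKₐ(CF₃COOH) ≈ 0.2
(CH₃)₃C–NH₃⁺ loses NH₃: pKₐ(NH₄⁺) ≈ 9.2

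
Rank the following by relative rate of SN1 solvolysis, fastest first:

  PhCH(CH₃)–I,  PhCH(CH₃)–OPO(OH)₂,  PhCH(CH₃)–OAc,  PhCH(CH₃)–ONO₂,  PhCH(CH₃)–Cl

PhCH(CH₃)–I > PhCH(CH₃)–Cl > PhCH(CH₃)–ONO₂ > PhCH(CH₃)–OPO(OH)₂ > PhCH(CH₃)–OAc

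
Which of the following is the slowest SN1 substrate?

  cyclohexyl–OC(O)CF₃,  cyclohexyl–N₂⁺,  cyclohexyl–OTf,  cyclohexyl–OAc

With the same alkyl group throughout, only the leaving group differentiates the rates.
A good leaving group is a weak base: the lower the pKₐ of its conjugate acid, the more readily it departs.
cyclohexyl–N₂⁺ loses N₂: no meaningful conjugate acid; N₂ departs as an exceptionally stable neutral molecule
cyclohexyl–OTf loses OTf⁻: pKₐ(CF₃SO₃H (triflic acid)) ≈ -14
cyclohexyl–OC(O)CF₃ loses CF₃COO⁻: pKₐ(CF₃COOH) ≈ 0.2
cyclohexyl–OAc loses AcO⁻: pKₐ(CH₃COOH) ≈ 4.8

cyclohexyl–OAc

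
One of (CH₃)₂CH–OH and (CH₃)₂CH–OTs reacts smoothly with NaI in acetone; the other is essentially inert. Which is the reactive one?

From (CH₃)₂CH–OH the departing group would be OH⁻ (pKₐ(H₂O) ≈ 15.7). Strong base; essentially never leaves without prior activation.
From (CH₃)₂CH–OTs the leaving group is OTs⁻ (pKₐ(p-CH₃C₆H₄SO₃H (TsOH)) ≈ -2.8). Resonance-delocalised arenesulfonate.
(In practice (CH₃)₂CH–OTs is made from (CH₃)₂CH–OH by treatment with TsCl / pyridine, converting the hydroxyl into a tosylate.)

(CH₃)₂CH–OTs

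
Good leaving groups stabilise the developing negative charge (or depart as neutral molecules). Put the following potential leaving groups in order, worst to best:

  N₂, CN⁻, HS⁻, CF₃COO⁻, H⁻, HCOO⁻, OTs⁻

The more stable X⁻ (or X) is on its own — i.e. the weaker a base it is — the better a leaving group it makes.
N₂: no meaningful conjugate acid; N₂ departs as an exceptionally stable neutral molecule
OTs⁻: pKₐ(p-CH₃C₆H₄SO₃H (TsOH)) ≈ -2.8 — resonance-delocalised arenesulfonate
CF₃COO⁻: pKₐ(CF₃COOH) ≈ 0.2
HCOO⁻: pKₐ(HCOOH) ≈ 3.8 — resonance-stabilised carboxylate
HS⁻: pKₐ(H₂S) ≈ 7
CN⁻: pKₐ(HCN) ≈ 9.2 — sp carbon stabilises the charge somewhat, but still a poor LG
H⁻: pKₐ(H₂) ≈ 36 — extremely strong base; leaves only in special hydride-transfer contexts
Reversing gives the worst-to-best order requested.

H⁻ < CN⁻ < HS⁻ < HCOO⁻ < CF₃COO⁻ < OTs⁻ < N₂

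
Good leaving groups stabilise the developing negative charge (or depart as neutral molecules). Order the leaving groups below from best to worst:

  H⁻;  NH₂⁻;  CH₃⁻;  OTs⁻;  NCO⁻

OTs⁻: pKₐ(p-CH₃C₆H₄SO₃H (TsOH)) ≈ -2.8 — resonance-delocalised arenesulfonate
NCO⁻: pKₐ(HOCN) ≈ 3.5 — resonance between N and O
H⁻: pKₐ(H₂) ≈ 36
NH₂⁻: pKₐ(NH₃) ≈ 38
CH₃⁻: pKₐ(CH₄) ≈ 48 — unstabilised carbanion; the worst conceivable leaving group

OTs⁻ > NCO⁻ > H⁻ > NH₂⁻ > CH₃⁻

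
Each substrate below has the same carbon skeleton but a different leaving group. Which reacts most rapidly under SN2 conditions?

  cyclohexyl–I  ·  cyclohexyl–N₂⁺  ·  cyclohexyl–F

cyclohexyl–N₂⁺

The skeletons are identical, so relative rate is governed entirely by leaving-group ability.
The more stable X⁻ (or X) is on its own — i.e. the weaker a base it is — the better a leaving group it makes.
cyclohexyl–N₂⁺ loses N₂: no meaningful conjugate acid; N₂ departs as an exceptionally stable neutral molecule
cyclohexyl–I loses I⁻: pKₐ(HI) ≈ -10
cyclohexyl–F loses F⁻: pKₐ(HF) ≈ 3.2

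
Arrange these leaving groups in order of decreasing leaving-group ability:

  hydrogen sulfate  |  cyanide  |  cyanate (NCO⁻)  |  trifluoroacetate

hydrogen sulfate > trifluoroacetate > cyanate (NCO⁻) > cyanide

Rank by basicity of the departing species: weakest base leaves most easily.
hydrogen sulfate: pKₐ(H₂SO₄) ≈ -3
trifluoroacetate: pKₐ(CF₃COOH) ≈ 0.2
cyanate (NCO⁻): pKₐ(HOCN) ≈ 3.5
cyanide: pKₐ(HCN) ≈ 9.2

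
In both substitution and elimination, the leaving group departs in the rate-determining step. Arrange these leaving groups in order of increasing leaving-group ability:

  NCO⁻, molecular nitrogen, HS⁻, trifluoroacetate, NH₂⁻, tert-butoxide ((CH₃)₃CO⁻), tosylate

molecular nitrogen: no meaningful conjugate acid; N₂ departs as an exceptionally stable neutral molecule
tosylate: pKₐ(p-CH₃C₆H₄SO₃H (TsOH)) ≈ -2.8
trifluoroacetate: pKₐ(CF₃COOH) ≈ 0.2 — strongly electron-withdrawing CF₃ stabilises the carboxylate
NCO⁻: pKₐ(HOCN) ≈ 3.5 — resonance between N and O
HS⁻: pKₐ(H₂S) ≈ 7
tert-butoxide ((CH₃)₃CO⁻): pKₐ(t-BuOH) ≈ 18 — bulky, strongly basic alkoxide
NH₂⁻: pKₐ(NH₃) ≈ 38 — extremely strong base; never a leaving group
Reversing gives the worst-to-best order requested.

NH₂⁻ < tert-butoxide ((CH₃)₃CO⁻) < HS⁻ < NCO⁻ < trifluoroacetate < tosylate < molecular nitrogen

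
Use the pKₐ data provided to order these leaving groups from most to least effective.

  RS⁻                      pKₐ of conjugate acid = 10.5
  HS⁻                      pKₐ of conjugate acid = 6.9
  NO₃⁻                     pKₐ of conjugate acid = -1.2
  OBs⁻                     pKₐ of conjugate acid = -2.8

Lower conjugate-acid pKₐ ⇒ weaker base ⇒ better leaving group.
Sorting by the given values: OBs⁻ (-2.8), NO₃⁻ (-1.2), HS⁻ (6.9), RS⁻ (10.5).

OBs⁻ > NO₃⁻ > HS⁻ > RS⁻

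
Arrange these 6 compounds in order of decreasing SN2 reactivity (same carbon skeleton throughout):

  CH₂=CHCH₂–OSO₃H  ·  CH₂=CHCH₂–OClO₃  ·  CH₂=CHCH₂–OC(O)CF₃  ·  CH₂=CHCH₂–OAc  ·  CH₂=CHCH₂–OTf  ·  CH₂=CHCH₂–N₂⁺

Identical carbon frameworks mean the comparison reduces to leaving-group quality.
Leaving-group ability tracks the stability of the departed species; conjugate-acid pKₐ is the usual yardstick (lower pKₐ → better LG).
CH₂=CHCH₂–N₂⁺ loses N₂: no meaningful conjugate acid; N₂ departs as an exceptionally stable neutral molecule
CH₂=CHCH₂–OTf loses OTf⁻: pKₐ(CF₃SO₃H (triflic acid)) ≈ -14
CH₂=CHCH₂–OClO₃ loses ClO₄⁻: pKₐ(HClO₄) ≈ -10
CH₂=CHCH₂–OSO₃H loses HSO₄⁻: pKₐ(H₂SO₄) ≈ -3
CH₂=CHCH₂–OC(O)CF₃ loses CF₃COO⁻: pKₐ(CF₃COOH) ≈ 0.2
CH₂=CHCH₂–OAc loses AcO⁻: pKₐ(CH₃COOH) ≈ 4.8

CH₂=CHCH₂–N₂⁺ > CH₂=CHCH₂–OTf > CH₂=CHCH₂–OClO₃ > CH₂=CHCH₂–OSO₃H > CH₂=CHCH₂–OC(O)CF₃ > CH₂=CHCH₂–OAc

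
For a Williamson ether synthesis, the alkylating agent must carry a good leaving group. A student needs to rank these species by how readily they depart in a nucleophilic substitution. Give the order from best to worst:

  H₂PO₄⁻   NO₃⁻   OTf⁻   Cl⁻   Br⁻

OTf⁻: pKₐ(CF₃SO₃H (triflic acid)) ≈ -14
Br⁻: pKₐ(HBr) ≈ -9
Cl⁻: pKₐ(HCl) ≈ -7
NO₃⁻: pKₐ(HNO₃) ≈ -1.3
H₂PO₄⁻: pKₐ(H₃PO₄) ≈ 2.1

OTf⁻ > Br⁻ > Cl⁻ > NO₃⁻ > H₂PO₄⁻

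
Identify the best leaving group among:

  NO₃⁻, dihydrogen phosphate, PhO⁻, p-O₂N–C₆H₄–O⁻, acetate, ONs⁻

ONs⁻

The more stable X⁻ (or X) is on its own — i.e. the weaker a base it is — the better a leaving group it makes.
ONs⁻: pKₐ(p-O₂NC₆H₄SO₃H) ≈ -3.5
NO₃⁻: pKₐ(HNO₃) ≈ -1.3
dihydrogen phosphate: pKₐ(H₃PO₄) ≈ 2.1
acetate: pKₐ(CH₃COOH) ≈ 4.8
p-O₂N–C₆H₄–O⁻: pKₐ(p-nitrophenol) ≈ 7.2
PhO⁻: pKₐ(C₆H₅OH (phenol)) ≈ 10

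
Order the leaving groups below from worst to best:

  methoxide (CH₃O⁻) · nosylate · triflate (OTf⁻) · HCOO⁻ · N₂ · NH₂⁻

N₂: no meaningful conjugate acid; N₂ departs as an exceptionally stable neutral molecule
triflate (OTf⁻): pKₐ(CF₃SO₃H (triflic acid)) ≈ -14 — charge spread over three oxygens and a CF₃ group; the premier leaving group in synthesis
nosylate: pKₐ(p-O₂NC₆H₄SO₃H) ≈ -3.5 — p-nitro group further stabilises the sulfonate
HCOO⁻: pKₐ(HCOOH) ≈ 3.8 — resonance-stabilised carboxylate
methoxide (CH₃O⁻): pKₐ(CH₃OH) ≈ 15.5
NH₂⁻: pKₐ(NH₃) ≈ 38 — extremely strong base; never a leaving group
Listed from poorest to best leaving group as asked.

NH₂⁻ < methoxide (CH₃O⁻) < HCOO⁻ < nosylate < triflate (OTf⁻) < N₂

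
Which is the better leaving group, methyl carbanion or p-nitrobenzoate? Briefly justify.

p-nitrobenzoate is the better leaving group.
pKₐ(p-nitrobenzoic acid) ≈ 3.4 versus pKₐ(CH₄) ≈ 48: p-nitrobenzoate is the much weaker base.
Electron-withdrawing nitro group stabilises the carboxylate.

p-nitrobenzoate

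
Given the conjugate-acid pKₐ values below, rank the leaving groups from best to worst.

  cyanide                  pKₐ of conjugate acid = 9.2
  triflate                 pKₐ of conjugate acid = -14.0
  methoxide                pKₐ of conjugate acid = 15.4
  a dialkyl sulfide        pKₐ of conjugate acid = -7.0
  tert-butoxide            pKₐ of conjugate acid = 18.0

Lower conjugate-acid pKₐ ⇒ weaker base ⇒ better leaving group.
Sorting by the given values: triflate (-14.0), a dialkyl sulfide (-7.0), cyanide (9.2), methoxide (15.4), tert-butoxide (18.0).

triflate > a dialkyl sulfide > cyanide > methoxide > tert-butoxide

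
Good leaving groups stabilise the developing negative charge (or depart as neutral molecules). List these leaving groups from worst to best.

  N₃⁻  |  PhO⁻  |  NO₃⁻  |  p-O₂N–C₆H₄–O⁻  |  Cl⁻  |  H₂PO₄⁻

PhO⁻ < p-O₂N–C₆H₄–O⁻ < N₃⁻ < H₂PO₄⁻ < NO₃⁻ < Cl⁻

Rank by basicity of the departing species: weakest base leaves most easily.
Cl⁻: pKₐ(HCl) ≈ -7 — moderately weak base
NO₃⁻: pKₐ(HNO₃) ≈ -1.3
H₂PO₄⁻: pKₐ(H₃PO₄) ≈ 2.1 — moderate base; biological leaving group after further activation
N₃⁻: pKₐ(HN₃) ≈ 4.7
p-O₂N–C₆H₄–O⁻: pKₐ(p-nitrophenol) ≈ 7.2 — nitro group delocalises the charge; the classic chromogenic LG
PhO⁻: pKₐ(C₆H₅OH (phenol)) ≈ 10 — resonance into the ring helps, but still a poor LG
Listed from poorest to best leaving group as asked.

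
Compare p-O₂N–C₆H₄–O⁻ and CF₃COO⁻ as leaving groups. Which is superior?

CF₃COO⁻

CF₃COO⁻ is the better leaving group.
pKₐ(CF₃COOH) ≈ 0.2 versus pKₐ(p-nitrophenol) ≈ 7.2: CF₃COO⁻ is the much weaker base.
Strongly electron-withdrawing CF₃ stabilises the carboxylate.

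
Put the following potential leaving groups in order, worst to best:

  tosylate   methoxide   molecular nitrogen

A good leaving group is a weak base: the lower the pKₐ of its conjugate acid, the more readily it departs.
molecular nitrogen: no meaningful conjugate acid; N₂ departs as an exceptionally stable neutral molecule
tosylate: pKₐ(p-CH₃C₆H₄SO₃H (TsOH)) ≈ -2.8
methoxide: pKₐ(CH₃OH) ≈ 15.5
Listed from poorest to best leaving group as asked.

methoxide < tosylate < molecular nitrogen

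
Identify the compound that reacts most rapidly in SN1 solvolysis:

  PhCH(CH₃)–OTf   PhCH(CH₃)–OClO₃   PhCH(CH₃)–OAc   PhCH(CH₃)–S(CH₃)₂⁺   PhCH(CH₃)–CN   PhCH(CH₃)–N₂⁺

PhCH(CH₃)–N₂⁺

Identical carbon frameworks mean the comparison reduces to leaving-group quality.
The more stable X⁻ (or X) is on its own — i.e. the weaker a base it is — the better a leaving group it makes.
PhCH(CH₃)–N₂⁺ loses N₂: no meaningful conjugate acid; N₂ departs as an exceptionally stable neutral molecule
PhCH(CH₃)–OTf loses OTf⁻: pKₐ(CF₃SO₃H (triflic acid)) ≈ -14
PhCH(CH₃)–OClO₃ loses ClO₄⁻: pKₐ(HClO₄) ≈ -10
PhCH(CH₃)–S(CH₃)₂⁺ loses SR'₂: pKₐ(R'₂SH⁺) ≈ -7
PhCH(CH₃)–OAc loses AcO⁻: pKₐ(CH₃COOH) ≈ 4.8
PhCH(CH₃)–CN loses CN⁻: pKₐ(HCN) ≈ 9.2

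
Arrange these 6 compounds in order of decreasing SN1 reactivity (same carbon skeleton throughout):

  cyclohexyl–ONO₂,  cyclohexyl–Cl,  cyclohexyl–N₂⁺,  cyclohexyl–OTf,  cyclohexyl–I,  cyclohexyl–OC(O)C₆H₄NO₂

With the same alkyl group throughout, only the leaving group differentiates the rates.
Leaving-group ability tracks the stability of the departed species; conjugate-acid pKₐ is the usual yardstick (lower pKₐ → better LG).
cyclohexyl–N₂⁺ loses N₂: no meaningful conjugate acid; N₂ departs as an exceptionally stable neutral molecule
cyclohexyl–OTf loses OTf⁻: pKₐ(CF₃SO₃H (triflic acid)) ≈ -14
cyclohexyl–I loses I⁻: pKₐ(HI) ≈ -10
cyclohexyl–Cl loses Cl⁻: pKₐ(HCl) ≈ -7
cyclohexyl–ONO₂ loses NO₃⁻: pKₐ(HNO₃) ≈ -1.3
cyclohexyl–OC(O)C₆H₄NO₂ loses p-O₂N–C₆H₄–COO⁻: pKₐ(p-nitrobenzoic acid) ≈ 3.4

cyclohexyl–N₂⁺ > cyclohexyl–OTf > cyclohexyl–I > cyclohexyl–Cl > cyclohexyl–ONO₂ > cyclohexyl–OC(O)C₆H₄NO₂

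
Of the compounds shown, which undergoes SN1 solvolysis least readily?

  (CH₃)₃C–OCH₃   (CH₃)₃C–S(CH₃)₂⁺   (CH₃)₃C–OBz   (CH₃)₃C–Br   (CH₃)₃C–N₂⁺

(CH₃)₃C–OCH₃

The skeletons are identical, so relative rate is governed entirely by leaving-group ability.
A good leaving group is a weak base: the lower the pKₐ of its conjugate acid, the more readily it departs.
(CH₃)₃C–N₂⁺ loses N₂: no meaningful conjugate acid; N₂ departs as an exceptionally stable neutral molecule
(CH₃)₃C–Br loses Br⁻: pKₐ(HBr) ≈ -9
(CH₃)₃C–S(CH₃)₂⁺ loses SR'₂: pKₐ(R'₂SH⁺) ≈ -7
(CH₃)₃C–OBz loses PhCOO⁻: pKₐ(C₆H₅COOH) ≈ 4.2
(CH₃)₃C–OCH₃ loses CH₃O⁻: pKₐ(CH₃OH) ≈ 15.5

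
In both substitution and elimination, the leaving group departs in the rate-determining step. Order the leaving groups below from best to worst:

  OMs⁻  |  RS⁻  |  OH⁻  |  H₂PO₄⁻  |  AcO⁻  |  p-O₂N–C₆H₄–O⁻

Leaving-group ability tracks the stability of the departed species; conjugate-acid pKₐ is the usual yardstick (lower pKₐ → better LG).
OMs⁻: pKₐ(CH₃SO₃H (MsOH)) ≈ -1.9 — resonance-delocalised alkanesulfonate
H₂PO₄⁻: pKₐ(H₃PO₄) ≈ 2.1 — moderate base; biological leaving group after further activation
AcO⁻: pKₐ(CH₃COOH) ≈ 4.8
p-O₂N–C₆H₄–O⁻: pKₐ(p-nitrophenol) ≈ 7.2
RS⁻: pKₐ(RSH (a thiol)) ≈ 10.5 — moderately basic; rarely leaves without activation
OH⁻: pKₐ(H₂O) ≈ 15.7

OMs⁻ > H₂PO₄⁻ > AcO⁻ > p-O₂N–C₆H₄–O⁻ > RS⁻ > OH⁻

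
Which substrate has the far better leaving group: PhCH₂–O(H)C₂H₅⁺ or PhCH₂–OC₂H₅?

PhCH₂–O(H)C₂H₅⁺

From PhCH₂–OC₂H₅ the departing group would be CH₃CH₂O⁻ (pKₐ(CH₃CH₂OH) ≈ 16). Strong base; alkoxides do not leave unassisted.
From PhCH₂–O(H)C₂H₅⁺ the leaving group is R'OH (pKₐ(R'OH₂⁺) ≈ -2.4). Neutral; leaves from a protonated ether (an oxonium ion, R–O(H)R'⁺).
(In practice PhCH₂–O(H)C₂H₅⁺ is made from PhCH₂–OC₂H₅ by protonation with concentrated HBr, allowing neutral ethanol, rather than ethoxide, to depart.)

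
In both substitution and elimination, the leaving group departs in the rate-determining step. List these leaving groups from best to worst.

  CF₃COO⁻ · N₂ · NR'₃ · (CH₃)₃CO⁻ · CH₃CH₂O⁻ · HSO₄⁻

N₂ > HSO₄⁻ > CF₃COO⁻ > NR'₃ > CH₃CH₂O⁻ > (CH₃)₃CO⁻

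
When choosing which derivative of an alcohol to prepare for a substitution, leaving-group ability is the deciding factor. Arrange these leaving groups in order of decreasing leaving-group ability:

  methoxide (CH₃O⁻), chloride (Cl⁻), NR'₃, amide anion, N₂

N₂: no meaningful conjugate acid; N₂ departs as an exceptionally stable neutral molecule
chloride (Cl⁻): pKₐ(HCl) ≈ -7
NR'₃: pKₐ(R'₃NH⁺) ≈ 10.7
methoxide (CH₃O⁻): pKₐ(CH₃OH) ≈ 15.5
amide anion: pKₐ(NH₃) ≈ 38 — extremely strong base; never a leaving group

N₂ > chloride (Cl⁻) > NR'₃ > methoxide (CH₃O⁻) > amide anion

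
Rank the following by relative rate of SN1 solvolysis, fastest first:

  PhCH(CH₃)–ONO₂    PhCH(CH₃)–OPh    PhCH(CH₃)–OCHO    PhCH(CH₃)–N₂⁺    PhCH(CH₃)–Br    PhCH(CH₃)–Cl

Identical carbon frameworks mean the comparison reduces to leaving-group quality.
A good leaving group is a weak base: the lower the pKₐ of its conjugate acid, the more readily it departs.
PhCH(CH₃)–N₂⁺ loses N₂: no meaningful conjugate acid; N₂ departs as an exceptionally stable neutral molecule
PhCH(CH₃)–Br loses Br⁻: pKₐ(HBr) ≈ -9
PhCH(CH₃)–Cl loses Cl⁻: pKₐ(HCl) ≈ -7
PhCH(CH₃)–ONO₂ loses NO₃⁻: pKₐ(HNO₃) ≈ -1.3
PhCH(CH₃)–OCHO loses HCOO⁻: pKₐ(HCOOH) ≈ 3.8
PhCH(CH₃)–OPh loses PhO⁻: pKₐ(C₆H₅OH (phenol)) ≈ 10

PhCH(CH₃)–N₂⁺ > PhCH(CH₃)–Br > PhCH(CH₃)–Cl > PhCH(CH₃)–ONO₂ > PhCH(CH₃)–OCHO > PhCH(CH₃)–OPh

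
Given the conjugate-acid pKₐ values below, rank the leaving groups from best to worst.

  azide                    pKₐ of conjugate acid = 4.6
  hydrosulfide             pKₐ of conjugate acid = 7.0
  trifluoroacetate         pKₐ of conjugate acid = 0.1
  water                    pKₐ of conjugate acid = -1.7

Lower conjugate-acid pKₐ ⇒ weaker base ⇒ better leaving group.
Sorting by the given values: water (-1.7), trifluoroacetate (0.1), azide (4.6), hydrosulfide (7.0).

water > trifluoroacetate > azide > hydrosulfide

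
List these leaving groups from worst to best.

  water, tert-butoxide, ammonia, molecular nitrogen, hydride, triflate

molecular nitrogen: no meaningful conjugate acid; N₂ departs as an exceptionally stable neutral molecule
triflate: pKₐ(CF₃SO₃H (triflic acid)) ≈ -14
water: pKₐ(H₃O⁺) ≈ -1.7
ammonia: pKₐ(NH₄⁺) ≈ 9.2
tert-butoxide: pKₐ(t-BuOH) ≈ 18
hydride: pKₐ(H₂) ≈ 36
Listed from poorest to best leaving group as asked.

hydride < tert-butoxide < ammonia < water < triflate < molecular nitrogen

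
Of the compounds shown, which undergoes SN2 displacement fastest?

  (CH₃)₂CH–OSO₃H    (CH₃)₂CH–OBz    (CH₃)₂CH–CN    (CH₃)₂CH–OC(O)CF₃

(CH₃)₂CH–OSO₃H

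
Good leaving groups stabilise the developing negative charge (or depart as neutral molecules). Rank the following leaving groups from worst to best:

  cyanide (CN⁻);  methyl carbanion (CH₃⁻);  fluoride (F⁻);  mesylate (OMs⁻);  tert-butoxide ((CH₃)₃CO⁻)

mesylate (OMs⁻): pKₐ(CH₃SO₃H (MsOH)) ≈ -1.9
fluoride (F⁻): pKₐ(HF) ≈ 3.2 — small and strongly basic; the poor halide leaving group
cyanide (CN⁻): pKₐ(HCN) ≈ 9.2
tert-butoxide ((CH₃)₃CO⁻): pKₐ(t-BuOH) ≈ 18 — bulky, strongly basic alkoxide
methyl carbanion (CH₃⁻): pKₐ(CH₄) ≈ 48
The question asks for worst first, so the sequence is read in increasing leaving-group ability.

methyl carbanion (CH₃⁻) < tert-butoxide ((CH₃)₃CO⁻) < cyanide (CN⁻) < fluoride (F⁻) < mesylate (OMs⁻)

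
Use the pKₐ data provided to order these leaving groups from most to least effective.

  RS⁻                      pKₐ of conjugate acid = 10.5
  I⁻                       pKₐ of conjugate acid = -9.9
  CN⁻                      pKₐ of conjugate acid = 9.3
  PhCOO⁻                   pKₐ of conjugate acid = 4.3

I⁻ > PhCOO⁻ > CN⁻ > RS⁻

Lower conjugate-acid pKₐ ⇒ weaker base ⇒ better leaving group.
Sorting by the given values: I⁻ (-9.9), PhCOO⁻ (4.3), CN⁻ (9.3), RS⁻ (10.5).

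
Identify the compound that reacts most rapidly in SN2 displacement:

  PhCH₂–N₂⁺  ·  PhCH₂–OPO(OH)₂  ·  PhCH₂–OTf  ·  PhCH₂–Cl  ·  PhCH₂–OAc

PhCH₂–N₂⁺

The skeletons are identical, so relative rate is governed entirely by leaving-group ability.
The more stable X⁻ (or X) is on its own — i.e. the weaker a base it is — the better a leaving group it makes.
PhCH₂–N₂⁺ loses N₂: no meaningful conjugate acid; N₂ departs as an exceptionally stable neutral molecule
PhCH₂–OTf loses OTf⁻: pKₐ(CF₃SO₃H (triflic acid)) ≈ -14
PhCH₂–Cl loses Cl⁻: pKₐ(HCl) ≈ -7
PhCH₂–OPO(OH)₂ loses H₂PO₄⁻: pKₐ(H₃PO₄) ≈ 2.1
PhCH₂–OAc loses AcO⁻: pKₐ(CH₃COOH) ≈ 4.8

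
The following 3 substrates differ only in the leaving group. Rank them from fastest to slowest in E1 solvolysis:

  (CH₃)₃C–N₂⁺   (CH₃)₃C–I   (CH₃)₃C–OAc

With the same alkyl group throughout, only the leaving group differentiates the rates.
Rank by basicity of the departing species: weakest base leaves most easily.
(CH₃)₃C–N₂⁺ loses N₂: no meaningful conjugate acid; N₂ departs as an exceptionally stable neutral molecule
(CH₃)₃C–I loses I⁻: pKₐ(HI) ≈ -10
(CH₃)₃C–OAc loses AcO⁻: pKₐ(CH₃COOH) ≈ 4.8

(CH₃)₃C–N₂⁺ > (CH₃)₃C–I > (CH₃)₃C–OAc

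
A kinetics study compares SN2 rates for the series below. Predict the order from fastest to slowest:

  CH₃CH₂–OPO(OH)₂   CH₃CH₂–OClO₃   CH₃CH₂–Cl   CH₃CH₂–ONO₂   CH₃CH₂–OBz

The skeletons are identical, so relative rate is governed entirely by leaving-group ability.
The more stable X⁻ (or X) is on its own — i.e. the weaker a base it is — the better a leaving group it makes.
CH₃CH₂–OClO₃ loses ClO₄⁻: pKₐ(HClO₄) ≈ -10
CH₃CH₂–Cl loses Cl⁻: pKₐ(HCl) ≈ -7
CH₃CH₂–ONO₂ loses NO₃⁻: pKₐ(HNO₃) ≈ -1.3
CH₃CH₂–OPO(OH)₂ loses H₂PO₄⁻: pKₐ(H₃PO₄) ≈ 2.1
CH₃CH₂–OBz loses PhCOO⁻: pKₐ(C₆H₅COOH) ≈ 4.2

CH₃CH₂–OClO₃ > CH₃CH₂–Cl > CH₃CH₂–ONO₂ > CH₃CH₂–OPO(OH)₂ > CH₃CH₂–OBz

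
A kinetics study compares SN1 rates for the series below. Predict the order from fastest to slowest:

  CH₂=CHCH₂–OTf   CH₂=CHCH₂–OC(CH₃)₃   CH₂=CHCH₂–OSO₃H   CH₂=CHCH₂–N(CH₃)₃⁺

With the same alkyl group throughout, only the leaving group differentiates the rates.
Leaving-group ability tracks the stability of the departed species; conjugate-acid pKₐ is the usual yardstick (lower pKₐ → better LG).
CH₂=CHCH₂–OTf loses OTf⁻: pKₐ(CF₃SO₃H (triflic acid)) ≈ -14
CH₂=CHCH₂–OSO₃H loses HSO₄⁻: pKₐ(H₂SO₄) ≈ -3
CH₂=CHCH₂–N(CH₃)₃⁺ loses NR'₃: pKₐ(R'₃NH⁺) ≈ 10.7
CH₂=CHCH₂–OC(CH₃)₃ loses (CH₃)₃CO⁻: pKₐ(t-BuOH) ≈ 18

CH₂=CHCH₂–OTf > CH₂=CHCH₂–OSO₃H > CH₂=CHCH₂–N(CH₃)₃⁺ > CH₂=CHCH₂–OC(CH₃)₃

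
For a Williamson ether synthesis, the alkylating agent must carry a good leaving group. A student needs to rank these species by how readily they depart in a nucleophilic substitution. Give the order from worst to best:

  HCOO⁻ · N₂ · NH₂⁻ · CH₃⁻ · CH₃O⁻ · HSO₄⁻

CH₃⁻ < NH₂⁻ < CH₃O⁻ < HCOO⁻ < HSO₄⁻ < N₂

N₂: no meaningful conjugate acid; N₂ departs as an exceptionally stable neutral molecule
HSO₄⁻: pKₐ(H₂SO₄) ≈ -3
HCOO⁻: pKₐ(HCOOH) ≈ 3.8 — resonance-stabilised carboxylate
CH₃O⁻: pKₐ(CH₃OH) ≈ 15.5 — strong base; alkoxides do not leave unassisted
NH₂⁻: pKₐ(NH₃) ≈ 38
CH₃⁻: pKₐ(CH₄) ≈ 48 — unstabilised carbanion; the worst conceivable leaving group
The question asks for worst first, so the sequence is read in increasing leaving-group ability.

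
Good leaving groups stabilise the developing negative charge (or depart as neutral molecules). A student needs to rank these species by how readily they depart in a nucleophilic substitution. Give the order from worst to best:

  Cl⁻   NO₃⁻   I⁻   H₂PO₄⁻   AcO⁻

AcO⁻ < H₂PO₄⁻ < NO₃⁻ < Cl⁻ < I⁻

Rank by basicity of the departing species: weakest base leaves most easily.
I⁻: pKₐ(HI) ≈ -10
Cl⁻: pKₐ(HCl) ≈ -7
NO₃⁻: pKₐ(HNO₃) ≈ -1.3
H₂PO₄⁻: pKₐ(H₃PO₄) ≈ 2.1
AcO⁻: pKₐ(CH₃COOH) ≈ 4.8
Listed from poorest to best leaving group as asked.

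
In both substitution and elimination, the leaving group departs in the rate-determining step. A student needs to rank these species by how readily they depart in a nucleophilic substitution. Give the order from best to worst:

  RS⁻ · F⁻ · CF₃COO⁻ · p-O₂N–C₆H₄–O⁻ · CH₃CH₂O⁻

CF₃COO⁻ > F⁻ > p-O₂N–C₆H₄–O⁻ > RS⁻ > CH₃CH₂O⁻

A good leaving group is a weak base: the lower the pKₐ of its conjugate acid, the more readily it departs.
CF₃COO⁻: pKₐ(CF₃COOH) ≈ 0.2
F⁻: pKₐ(HF) ≈ 3.2
p-O₂N–C₆H₄–O⁻: pKₐ(p-nitrophenol) ≈ 7.2
RS⁻: pKₐ(RSH (a thiol)) ≈ 10.5 — moderately basic; rarely leaves without activation
CH₃CH₂O⁻: pKₐ(CH₃CH₂OH) ≈ 16 — strong base; alkoxides do not leave unassisted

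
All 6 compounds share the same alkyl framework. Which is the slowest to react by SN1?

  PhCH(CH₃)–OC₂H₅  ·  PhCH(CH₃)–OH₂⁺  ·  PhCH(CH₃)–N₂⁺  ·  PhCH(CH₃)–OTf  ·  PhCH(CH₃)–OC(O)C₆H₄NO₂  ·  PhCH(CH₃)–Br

PhCH(CH₃)–OC₂H₅

Same R in every case — rank the leaving groups.
A good leaving group is a weak base: the lower the pKₐ of its conjugate acid, the more readily it departs.
PhCH(CH₃)–N₂⁺ loses N₂: no meaningful conjugate acid; N₂ departs as an exceptionally stable neutral molecule
PhCH(CH₃)–OTf loses OTf⁻: pKₐ(CF₃SO₃H (triflic acid)) ≈ -14
PhCH(CH₃)–Br loses Br⁻: pKₐ(HBr) ≈ -9
PhCH(CH₃)–OH₂⁺ loses H₂O: pKₐ(H₃O⁺) ≈ -1.7
PhCH(CH₃)–OC(O)C₆H₄NO₂ loses p-O₂N–C₆H₄–COO⁻: pKₐ(p-nitrobenzoic acid) ≈ 3.4
PhCH(CH₃)–OC₂H₅ loses CH₃CH₂O⁻: pKₐ(CH₃CH₂OH) ≈ 16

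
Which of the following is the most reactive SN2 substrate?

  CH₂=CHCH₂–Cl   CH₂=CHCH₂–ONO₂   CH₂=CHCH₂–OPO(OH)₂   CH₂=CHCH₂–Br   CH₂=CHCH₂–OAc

CH₂=CHCH₂–Br

Same R in every case — rank the leaving groups.
Leaving-group ability tracks the stability of the departed species; conjugate-acid pKₐ is the usual yardstick (lower pKₐ → better LG).
CH₂=CHCH₂–Br loses Br⁻: pKₐ(HBr) ≈ -9
CH₂=CHCH₂–Cl loses Cl⁻: pKₐ(HCl) ≈ -7
CH₂=CHCH₂–ONO₂ loses NO₃⁻: pKₐ(HNO₃) ≈ -1.3
CH₂=CHCH₂–OPO(OH)₂ loses H₂PO₄⁻: pKₐ(H₃PO₄) ≈ 2.1
CH₂=CHCH₂–OAc loses AcO⁻: pKₐ(CH₃COOH) ≈ 4.8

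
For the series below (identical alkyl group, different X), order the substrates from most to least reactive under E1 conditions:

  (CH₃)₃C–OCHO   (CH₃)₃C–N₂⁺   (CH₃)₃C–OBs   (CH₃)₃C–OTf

With the same alkyl group throughout, only the leaving group differentiates the rates.
A good leaving group is a weak base: the lower the pKₐ of its conjugate acid, the more readily it departs.
(CH₃)₃C–N₂⁺ loses N₂: no meaningful conjugate acid; N₂ departs as an exceptionally stable neutral molecule
(CH₃)₃C–OTf loses OTf⁻: pKₐ(CF₃SO₃H (triflic acid)) ≈ -14
(CH₃)₃C–OBs loses OBs⁻: pKₐ(p-BrC₆H₄SO₃H) ≈ -2.8
(CH₃)₃C–OCHO loses HCOO⁻: pKₐ(HCOOH) ≈ 3.8

(CH₃)₃C–N₂⁺ > (CH₃)₃C–OTf > (CH₃)₃C–OBs > (CH₃)₃C–OCHO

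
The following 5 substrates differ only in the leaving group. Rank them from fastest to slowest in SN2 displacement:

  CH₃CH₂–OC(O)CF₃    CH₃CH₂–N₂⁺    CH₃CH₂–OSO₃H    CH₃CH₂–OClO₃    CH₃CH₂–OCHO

Same R in every case — rank the leaving groups.
A good leaving group is a weak base: the lower the pKₐ of its conjugate acid, the more readily it departs.
CH₃CH₂–N₂⁺ loses N₂: no meaningful conjugate acid; N₂ departs as an exceptionally stable neutral molecule
CH₃CH₂–OClO₃ loses ClO₄⁻: pKₐ(HClO₄) ≈ -10
CH₃CH₂–OSO₃H loses HSO₄⁻: pKₐ(H₂SO₄) ≈ -3
CH₃CH₂–OC(O)CF₃ loses CF₃COO⁻: pKₐ(CF₃COOH) ≈ 0.2
CH₃CH₂–OCHO loses HCOO⁻: pKₐ(HCOOH) ≈ 3.8

CH₃CH₂–N₂⁺ > CH₃CH₂–OClO₃ > CH₃CH₂–OSO₃H > CH₃CH₂–OC(O)CF₃ > CH₃CH₂–OCHO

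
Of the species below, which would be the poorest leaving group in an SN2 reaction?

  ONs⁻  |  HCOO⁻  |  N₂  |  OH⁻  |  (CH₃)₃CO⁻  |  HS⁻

(CH₃)₃CO⁻

A good leaving group is a weak base: the lower the pKₐ of its conjugate acid, the more readily it departs.
N₂: no meaningful conjugate acid; N₂ departs as an exceptionally stable neutral molecule
ONs⁻: pKₐ(p-O₂NC₆H₄SO₃H) ≈ -3.5
HCOO⁻: pKₐ(HCOOH) ≈ 3.8
HS⁻: pKₐ(H₂S) ≈ 7
OH⁻: pKₐ(H₂O) ≈ 15.7
(CH₃)₃CO⁻: pKₐ(t-BuOH) ≈ 18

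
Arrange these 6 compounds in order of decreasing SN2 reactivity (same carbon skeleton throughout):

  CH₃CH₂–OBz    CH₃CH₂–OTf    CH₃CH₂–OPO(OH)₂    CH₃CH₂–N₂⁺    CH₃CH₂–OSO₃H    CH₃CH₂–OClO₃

CH₃CH₂–N₂⁺ > CH₃CH₂–OTf > CH₃CH₂–OClO₃ > CH₃CH₂–OSO₃H > CH₃CH₂–OPO(OH)₂ > CH₃CH₂–OBz

The skeletons are identical, so relative rate is governed entirely by leaving-group ability.
The more stable X⁻ (or X) is on its own — i.e. the weaker a base it is — the better a leaving group it makes.
CH₃CH₂–N₂⁺ loses N₂: no meaningful conjugate acid; N₂ departs as an exceptionally stable neutral molecule
CH₃CH₂–OTf loses OTf⁻: pKₐ(CF₃SO₃H (triflic acid)) ≈ -14
CH₃CH₂–OClO₃ loses ClO₄⁻: pKₐ(HClO₄) ≈ -10
CH₃CH₂–OSO₃H loses HSO₄⁻: pKₐ(H₂SO₄) ≈ -3
CH₃CH₂–OPO(OH)₂ loses H₂PO₄⁻: pKₐ(H₃PO₄) ≈ 2.1
CH₃CH₂–OBz loses PhCOO⁻: pKₐ(C₆H₅COOH) ≈ 4.2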